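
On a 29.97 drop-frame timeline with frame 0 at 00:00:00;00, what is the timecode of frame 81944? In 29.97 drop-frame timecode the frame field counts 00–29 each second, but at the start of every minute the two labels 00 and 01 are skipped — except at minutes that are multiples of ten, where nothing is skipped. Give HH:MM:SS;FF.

00:45:34;06

Ten DF minutes hold 17982 frames, so frame 81944 lies in block 4 (frames 71928–89909) with 10016 frames into that block.
The block's first minute is 1800 frames and the rest 1798 each; 10016 frames reaches minute 5, so 4 × 18 + 5 × 2 = 82 labels have been skipped so far.
Adding those back, label number 81944 + 82 = 82026 at 30 labels/s is 2734 s + 6 f = 0 h 45 min 34 s frame 6, i.e. 00:45:34;06.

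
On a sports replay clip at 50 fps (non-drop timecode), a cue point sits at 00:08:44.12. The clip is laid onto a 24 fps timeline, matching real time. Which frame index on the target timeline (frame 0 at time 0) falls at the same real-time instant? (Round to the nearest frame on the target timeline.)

frame 12582

Source frame index: (0×3600 + 8×60 + 44) × 50 + 12 = 26212.
Real time: 26212 / (50) = 13106/25 s.
Target frame: (13106/25) × (24) = 314544/25 ≈ 12581.760 → 12582.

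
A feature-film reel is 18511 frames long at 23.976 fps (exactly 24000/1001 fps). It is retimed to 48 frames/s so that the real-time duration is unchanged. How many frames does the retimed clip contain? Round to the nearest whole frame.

37059 frames

Frames at target rate = 18511 × (48) / (24000/1001) = 18529511/500 ≈ 37059.022.
Nearest whole frame: 37059.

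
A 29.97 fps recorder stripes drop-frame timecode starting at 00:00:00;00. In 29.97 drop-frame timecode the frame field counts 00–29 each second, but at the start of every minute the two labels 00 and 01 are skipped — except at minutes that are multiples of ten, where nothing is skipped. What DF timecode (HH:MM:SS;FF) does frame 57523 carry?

00:31:59;09

Each 10-minute DF block holds 10 × 60 × 30 − 9 × 2 = 17982 frames. 57523 ÷ 17982 → 3 full blocks, remainder 3577.
Within the partial block the first minute is 1800 frames and each further minute 1798, so 1 further minute boundary passed. Total skipped labels = 18 × 3 + 2 × 1 = 56.
Non-drop label index = 57523 + 56 = 57579; at 30 labels/s that is 00:31:59:09, i.e. DF 00:31:59;09.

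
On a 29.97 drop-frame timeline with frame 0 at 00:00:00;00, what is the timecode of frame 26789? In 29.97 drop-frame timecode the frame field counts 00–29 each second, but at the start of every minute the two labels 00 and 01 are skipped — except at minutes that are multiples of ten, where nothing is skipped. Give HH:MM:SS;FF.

00:14:53;25

Each 10-minute DF block holds 10 × 60 × 30 − 9 × 2 = 17982 frames. 26789 ÷ 17982 → 1 full block, remainder 8807.
Within the partial block the first minute is 1800 frames and each further minute 1798, so 4 further minute boundaries passed. Total skipped labels = 18 × 1 + 2 × 4 = 26.
Non-drop label index = 26789 + 26 = 26815; at 30 labels/s that is 00:14:53:25, i.e. DF 00:14:53;25.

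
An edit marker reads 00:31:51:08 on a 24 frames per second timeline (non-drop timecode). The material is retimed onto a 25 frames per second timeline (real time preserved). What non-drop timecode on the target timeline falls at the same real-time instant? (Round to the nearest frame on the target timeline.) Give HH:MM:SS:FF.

00:31:51:08

Source frame index: (0×3600 + 31×60 + 51) × 24 + 8 = 45872.
Real time: 45872 / (24) = 5734/3 s.
Target frame: (5734/3) × (25) = 143350/3 ≈ 47783.333 → 47783.
At 25 labels/s: frame 47783 → 00:31:51:08.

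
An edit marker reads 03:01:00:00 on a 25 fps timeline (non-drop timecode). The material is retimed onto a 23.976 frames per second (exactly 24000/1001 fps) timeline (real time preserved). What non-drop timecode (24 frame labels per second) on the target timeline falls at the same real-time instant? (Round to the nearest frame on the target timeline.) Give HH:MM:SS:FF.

03:00:49:04

Source frame index: (3×3600 + 1×60 + 0) × 25 + 0 = 271500.
Real time: 271500 / (25) = 10860 s.
Target frame: (10860) × (24000/1001) = 260640000/1001 ≈ 260379.620 → 260380.
At 24 labels/s: frame 260380 → 03:00:49:04.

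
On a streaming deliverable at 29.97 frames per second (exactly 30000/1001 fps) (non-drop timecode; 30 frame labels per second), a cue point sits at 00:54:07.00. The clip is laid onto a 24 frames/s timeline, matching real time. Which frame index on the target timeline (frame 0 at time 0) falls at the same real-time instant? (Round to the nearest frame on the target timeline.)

Source frame index: (0×3600 + 54×60 + 7) × 30 + 0 = 97410.
Real time: 97410 / (30000/1001) = 3250247/1000 s.
Target frame: (3250247/1000) × (24) = 9750741/125 ≈ 78005.928 → 78006.

frame 78006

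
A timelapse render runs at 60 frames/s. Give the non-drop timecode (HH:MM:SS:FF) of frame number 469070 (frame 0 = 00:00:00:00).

469070 ÷ 60 = 7817 full seconds, remainder 50 frames.
7817 s = 2 h 10 min 17 s.
Timecode: 02:10:17:50.

02:10:17:50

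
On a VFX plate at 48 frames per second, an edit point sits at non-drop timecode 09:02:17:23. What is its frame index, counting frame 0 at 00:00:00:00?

Total seconds to the label: (9 × 3600 + 2 × 60 + 17) = 32537.
Frame index = 32537 × 48 + 23 = 1561799.

1561799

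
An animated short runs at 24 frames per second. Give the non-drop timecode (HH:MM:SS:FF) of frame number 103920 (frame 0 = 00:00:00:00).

01:12:10:00

103920 ÷ 24 = 4330 full seconds, remainder 0 frames.
4330 s = 1 h 12 min 10 s.
Timecode: 01:12:10:00.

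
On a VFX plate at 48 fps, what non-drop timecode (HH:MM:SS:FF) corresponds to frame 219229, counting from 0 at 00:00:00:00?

01:16:07:13

219229 ÷ 48 = 4567 full seconds, remainder 13 frames.
4567 s = 1 h 16 min 7 s.
Timecode: 01:16:07:13.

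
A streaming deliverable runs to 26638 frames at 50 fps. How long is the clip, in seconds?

532.76 seconds

Running time = 26638 / (50) = 532.76 s.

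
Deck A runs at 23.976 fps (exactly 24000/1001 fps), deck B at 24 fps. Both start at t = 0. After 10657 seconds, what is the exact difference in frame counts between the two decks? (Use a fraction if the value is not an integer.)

255768/1001 frames

A emits 24000/1001 × 10657 = 255768000/1001 frames; B emits 24 × 10657 = 255768.
Difference = 255768/1001 frames (≈ 255.5125); B is ahead of A.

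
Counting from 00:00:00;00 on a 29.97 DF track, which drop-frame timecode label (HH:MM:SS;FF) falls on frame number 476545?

Each 10-minute DF block holds 10 × 60 × 30 − 9 × 2 = 17982 frames. 476545 ÷ 17982 → 26 full blocks, remainder 9013.
Within the partial block the first minute is 1800 frames and each further minute 1798, so 5 further minute boundaries passed. Total skipped labels = 18 × 26 + 2 × 5 = 478.
Non-drop label index = 476545 + 478 = 477023; at 30 labels/s that is 04:25:00:23, i.e. DF 04:25:00;23.

04:25:00;23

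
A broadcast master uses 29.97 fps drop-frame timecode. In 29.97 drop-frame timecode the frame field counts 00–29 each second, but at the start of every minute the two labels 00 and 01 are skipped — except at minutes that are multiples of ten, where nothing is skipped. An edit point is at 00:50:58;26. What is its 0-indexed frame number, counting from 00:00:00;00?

91676

Complete 10-minute blocks: 5, each 17982 frames → 89910.
Remaining 0 whole minutes in the current block: 0 frames.
Within the current minute: 58 × 30 + 26 = 1766. Total = 89910 + 0 + 1766 = 91676.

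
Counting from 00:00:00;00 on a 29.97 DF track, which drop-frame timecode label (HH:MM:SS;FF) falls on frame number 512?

Each 10-minute DF block holds 10 × 60 × 30 − 9 × 2 = 17982 frames. 512 ÷ 17982 → 0 full blocks, remainder 512.
Within the partial block the first minute is 1800 frames and each further minute 1798, so 0 further minute boundaries passed. Total skipped labels = 18 × 0 + 2 × 0 = 0.
Non-drop label index = 512 + 0 = 512; at 30 labels/s that is 00:00:17:02, i.e. DF 00:00:17;02.

00:00:17;02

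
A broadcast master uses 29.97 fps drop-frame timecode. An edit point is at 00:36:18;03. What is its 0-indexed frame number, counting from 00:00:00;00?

Complete 10-minute blocks: 3, each 17982 frames → 53946.
Remaining 6 whole minutes in the current block: 1800 + 5 × 1798 = 10790 frames.
Within the current minute: 18 × 30 + 3 − 2 = 541 (labels ;00/;01 skipped at this minute). Total = 53946 + 10790 + 541 = 65277.

65277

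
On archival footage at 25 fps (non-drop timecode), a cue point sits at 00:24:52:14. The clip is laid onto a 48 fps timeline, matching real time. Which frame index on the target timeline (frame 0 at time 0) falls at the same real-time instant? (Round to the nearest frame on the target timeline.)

frame 71643

Source frame index: (0×3600 + 24×60 + 52) × 25 + 14 = 37314.
Real time: 37314 / (25) = 37314/25 s.
Target frame: (37314/25) × (48) = 1791072/25 ≈ 71642.880 → 71643.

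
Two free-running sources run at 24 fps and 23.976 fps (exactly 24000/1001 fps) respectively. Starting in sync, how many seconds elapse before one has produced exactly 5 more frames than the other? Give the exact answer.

The gap grows by |24000/1001 − 24| = 24/1001 frames per second.
Time for a 5-frame gap: 5 ÷ (24/1001) = 5005/24 s.

5005/24 seconds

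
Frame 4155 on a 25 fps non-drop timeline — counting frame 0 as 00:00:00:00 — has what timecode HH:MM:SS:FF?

4155 ÷ 25 = 166 full seconds, remainder 5 frames.
166 s = 0 h 2 min 46 s.
Timecode: 00:02:46:05.

00:02:46:05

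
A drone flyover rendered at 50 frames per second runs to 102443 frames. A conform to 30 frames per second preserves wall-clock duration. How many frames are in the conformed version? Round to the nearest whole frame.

Frames at target rate = 102443 × (30) / (50) = 307329/5 ≈ 61465.800.
Nearest whole frame: 61466.

61466 frames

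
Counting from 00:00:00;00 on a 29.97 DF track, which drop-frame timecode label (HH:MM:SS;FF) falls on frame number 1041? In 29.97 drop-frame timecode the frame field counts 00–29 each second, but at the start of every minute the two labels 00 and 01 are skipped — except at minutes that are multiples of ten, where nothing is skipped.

Each 10-minute DF block holds 10 × 60 × 30 − 9 × 2 = 17982 frames. 1041 ÷ 17982 → 0 full blocks, remainder 1041.
Within the partial block the first minute is 1800 frames and each further minute 1798, so 0 further minute boundaries passed. Total skipped labels = 18 × 0 + 2 × 0 = 0.
Non-drop label index = 1041 + 0 = 1041; at 30 labels/s that is 00:00:34:21, i.e. DF 00:00:34;21.

00:00:34;21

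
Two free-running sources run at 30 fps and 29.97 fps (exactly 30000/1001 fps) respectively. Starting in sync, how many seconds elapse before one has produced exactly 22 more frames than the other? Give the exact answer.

11011/15 seconds

The gap grows by |30000/1001 − 30| = 30/1001 frames per second.
Time for a 22-frame gap: 22 ÷ (30/1001) = 11011/15 s.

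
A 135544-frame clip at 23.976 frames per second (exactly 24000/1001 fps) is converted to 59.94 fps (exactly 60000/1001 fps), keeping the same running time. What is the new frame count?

Target frames = source frames × (target rate / source rate) = 135544 × (60000/1001)/(24000/1001) = 135544 × 5/2 = 338860.

338860 frames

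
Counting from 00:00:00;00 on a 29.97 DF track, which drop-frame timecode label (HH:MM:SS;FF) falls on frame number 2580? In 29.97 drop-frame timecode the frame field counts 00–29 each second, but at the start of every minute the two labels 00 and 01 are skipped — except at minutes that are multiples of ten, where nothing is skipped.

00:01:26;02

Each 10-minute DF block holds 10 × 60 × 30 − 9 × 2 = 17982 frames. 2580 ÷ 17982 → 0 full blocks, remainder 2580.
Within the partial block the first minute is 1800 frames and each further minute 1798, so 1 further minute boundary passed. Total skipped labels = 18 × 0 + 2 × 1 = 2.
Non-drop label index = 2580 + 2 = 2582; at 30 labels/s that is 00:01:26:02, i.e. DF 00:01:26;02.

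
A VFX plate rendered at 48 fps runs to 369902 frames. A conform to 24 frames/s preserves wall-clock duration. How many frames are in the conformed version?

184951 frames

Target frames = source frames × (target rate / source rate) = 369902 × (24)/(48) = 369902 × 1/2 = 184951.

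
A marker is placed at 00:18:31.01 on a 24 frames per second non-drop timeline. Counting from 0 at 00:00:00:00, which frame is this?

Total seconds to the label: (0 × 3600 + 18 × 60 + 31) = 1111.
Frame index = 1111 × 24 + 1 = 26665.

frame 26665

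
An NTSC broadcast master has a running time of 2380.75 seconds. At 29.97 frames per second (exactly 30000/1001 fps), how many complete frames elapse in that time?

Frames = 2380.75 × 30000/1001 = 71422500/1001 ≈ 71351.1489.
Complete frames: 71351.

71351 frames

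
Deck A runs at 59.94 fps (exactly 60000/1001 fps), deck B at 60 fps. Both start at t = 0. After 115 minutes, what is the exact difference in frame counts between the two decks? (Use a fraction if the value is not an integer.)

414000/1001 frames

115 min = 6900 s.
A emits 60000/1001 × 6900 = 414000000/1001 frames; B emits 60 × 6900 = 414000.
Difference = 414000/1001 frames (≈ 413.5864); B is ahead of A.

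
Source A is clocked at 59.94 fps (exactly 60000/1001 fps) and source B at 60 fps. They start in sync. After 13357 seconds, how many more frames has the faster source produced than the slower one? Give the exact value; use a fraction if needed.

801420/1001 frames

A emits 60000/1001 × 13357 = 801420000/1001 frames; B emits 60 × 13357 = 801420.
Difference = 801420/1001 frames (≈ 800.6194); B is ahead of A.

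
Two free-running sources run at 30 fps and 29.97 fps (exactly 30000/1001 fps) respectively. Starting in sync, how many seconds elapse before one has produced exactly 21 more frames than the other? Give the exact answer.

700.7 seconds

The gap grows by |30000/1001 − 30| = 30/1001 frames per second.
Time for a 21-frame gap: 21 ÷ (30/1001) = 700.7 s.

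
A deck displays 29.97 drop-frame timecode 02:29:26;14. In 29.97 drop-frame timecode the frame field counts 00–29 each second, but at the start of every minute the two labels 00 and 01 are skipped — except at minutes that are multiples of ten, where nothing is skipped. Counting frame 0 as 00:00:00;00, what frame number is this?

Complete 10-minute blocks: 14, each 17982 frames → 251748.
Remaining 9 whole minutes in the current block: 1800 + 8 × 1798 = 16184 frames.
Within the current minute: 26 × 30 + 14 − 2 = 792 (labels ;00/;01 skipped at this minute). Total = 251748 + 16184 + 792 = 268724.

268724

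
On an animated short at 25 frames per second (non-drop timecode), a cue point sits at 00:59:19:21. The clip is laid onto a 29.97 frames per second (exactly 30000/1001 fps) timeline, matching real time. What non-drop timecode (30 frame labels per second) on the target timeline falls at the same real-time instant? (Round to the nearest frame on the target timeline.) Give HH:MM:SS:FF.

Source frame index: (0×3600 + 59×60 + 19) × 25 + 21 = 88996.
Real time: 88996 / (25) = 88996/25 s.
Target frame: (88996/25) × (30000/1001) = 106795200/1001 ≈ 106688.511 → 106689.
At 30 labels/s: frame 106689 → 00:59:16:09.

00:59:16:09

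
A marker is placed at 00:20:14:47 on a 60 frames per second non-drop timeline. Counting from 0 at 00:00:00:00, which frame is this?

frame 72887

Total seconds to the label: (0 × 3600 + 20 × 60 + 14) = 1214.
Frame index = 1214 × 60 + 47 = 72887.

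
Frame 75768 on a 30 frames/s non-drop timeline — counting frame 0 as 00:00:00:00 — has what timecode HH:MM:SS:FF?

75768 ÷ 30 = 2525 full seconds, remainder 18 frames.
2525 s = 0 h 42 min 5 s.
Timecode: 00:42:05:18.

00:42:05:18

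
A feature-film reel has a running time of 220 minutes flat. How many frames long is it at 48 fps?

220 min = 13200 s.
Frames = 13200 × 48 = 633600.

633600 frames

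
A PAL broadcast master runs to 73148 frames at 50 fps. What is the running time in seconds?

1462.96 seconds

Running time = 73148 / (50) = 1462.96 s.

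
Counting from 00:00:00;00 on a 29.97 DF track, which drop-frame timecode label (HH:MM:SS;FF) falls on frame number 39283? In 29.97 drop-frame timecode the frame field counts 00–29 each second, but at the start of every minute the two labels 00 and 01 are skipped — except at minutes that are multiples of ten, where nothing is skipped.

00:21:50;21

Each 10-minute DF block holds 10 × 60 × 30 − 9 × 2 = 17982 frames. 39283 ÷ 17982 → 2 full blocks, remainder 3319.
Within the partial block the first minute is 1800 frames and each further minute 1798, so 1 further minute boundary passed. Total skipped labels = 18 × 2 + 2 × 1 = 38.
Non-drop label index = 39283 + 38 = 39321; at 30 labels/s that is 00:21:50:21, i.e. DF 00:21:50;21.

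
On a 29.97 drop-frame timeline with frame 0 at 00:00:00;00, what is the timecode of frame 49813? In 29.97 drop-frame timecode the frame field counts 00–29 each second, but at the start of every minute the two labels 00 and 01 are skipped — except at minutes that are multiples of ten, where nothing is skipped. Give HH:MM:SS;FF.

00:27:42;03

Each 10-minute DF block holds 10 × 60 × 30 − 9 × 2 = 17982 frames. 49813 ÷ 17982 → 2 full blocks, remainder 13849.
Within the partial block the first minute is 1800 frames and each further minute 1798, so 7 further minute boundaries passed. Total skipped labels = 18 × 2 + 2 × 7 = 50.
Non-drop label index = 49813 + 50 = 49863; at 30 labels/s that is 00:27:42:03, i.e. DF 00:27:42;03.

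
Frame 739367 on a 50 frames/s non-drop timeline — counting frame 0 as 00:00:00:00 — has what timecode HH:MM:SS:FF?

739367 ÷ 50 = 14787 full seconds, remainder 17 frames.
14787 s = 4 h 6 min 27 s.
Timecode: 04:06:27:17.

04:06:27:17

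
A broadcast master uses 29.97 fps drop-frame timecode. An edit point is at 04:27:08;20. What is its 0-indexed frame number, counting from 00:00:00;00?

As if non-drop at 30 labels/s: (4 × 3600 + 27 × 60 + 8) × 30 + 20 = 480860.
Minute boundaries passed: 267; those not divisible by 10: 267 − 26 = 241; dropped labels = 2 × 241 = 482.
Actual frame index = 480860 − 482 = 480378.

480378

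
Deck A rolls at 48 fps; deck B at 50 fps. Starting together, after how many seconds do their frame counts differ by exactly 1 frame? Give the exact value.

The gap grows by |50 − 48| = 2 frames per second.
Time for a 1-frame gap: 1 ÷ (2) = 0.5 s.

0.5 seconds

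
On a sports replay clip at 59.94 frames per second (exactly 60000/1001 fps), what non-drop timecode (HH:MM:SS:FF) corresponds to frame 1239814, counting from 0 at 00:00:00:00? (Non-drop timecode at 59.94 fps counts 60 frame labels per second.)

1239814 ÷ 60 = 20663 full seconds, remainder 34 frames.
20663 s = 5 h 44 min 23 s.
Timecode: 05:44:23:34.

05:44:23:34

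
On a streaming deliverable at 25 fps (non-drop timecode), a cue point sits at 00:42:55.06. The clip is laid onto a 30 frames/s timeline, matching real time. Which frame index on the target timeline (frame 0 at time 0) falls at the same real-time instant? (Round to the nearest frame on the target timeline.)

frame 77257

Source frame index: (0×3600 + 42×60 + 55) × 25 + 6 = 64381.
Real time: 64381 / (25) = 64381/25 s.
Target frame: (64381/25) × (30) = 386286/5 ≈ 77257.200 → 77257.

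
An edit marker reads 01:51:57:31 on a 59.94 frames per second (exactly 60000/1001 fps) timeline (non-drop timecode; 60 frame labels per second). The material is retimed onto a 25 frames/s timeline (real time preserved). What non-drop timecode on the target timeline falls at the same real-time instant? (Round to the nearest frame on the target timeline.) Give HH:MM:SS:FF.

01:52:04:06

Source frame index: (1×3600 + 51×60 + 57) × 60 + 31 = 403051.
Real time: 403051 / (60000/1001) = 403454051/60000 s.
Target frame: (403454051/60000) × (25) = 403454051/2400 ≈ 168105.855 → 168106.
At 25 labels/s: frame 168106 → 01:52:04:06.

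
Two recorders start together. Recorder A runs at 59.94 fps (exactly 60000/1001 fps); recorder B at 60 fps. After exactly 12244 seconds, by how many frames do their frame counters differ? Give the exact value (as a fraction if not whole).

A emits 60000/1001 × 12244 = 734640000/1001 frames; B emits 60 × 12244 = 734640.
Difference = 734640/1001 frames (≈ 733.9061); B is ahead of A.

734640/1001 frames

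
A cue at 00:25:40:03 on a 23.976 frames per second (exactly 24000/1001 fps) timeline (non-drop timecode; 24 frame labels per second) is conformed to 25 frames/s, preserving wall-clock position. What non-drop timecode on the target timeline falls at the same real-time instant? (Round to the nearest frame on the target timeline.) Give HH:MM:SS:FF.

Source frame index: (0×3600 + 25×60 + 40) × 24 + 3 = 36963.
Real time: 36963 / (24000/1001) = 12333321/8000 s.
Target frame: (12333321/8000) × (25) = 12333321/320 ≈ 38541.628 → 38542.
At 25 labels/s: frame 38542 → 00:25:41:17.

00:25:41:17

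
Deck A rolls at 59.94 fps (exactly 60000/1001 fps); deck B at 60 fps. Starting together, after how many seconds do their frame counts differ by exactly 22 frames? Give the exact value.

The gap grows by |60 − 60000/1001| = 60/1001 frames per second.
Time for a 22-frame gap: 22 ÷ (60/1001) = 11011/30 s.

11011/30 seconds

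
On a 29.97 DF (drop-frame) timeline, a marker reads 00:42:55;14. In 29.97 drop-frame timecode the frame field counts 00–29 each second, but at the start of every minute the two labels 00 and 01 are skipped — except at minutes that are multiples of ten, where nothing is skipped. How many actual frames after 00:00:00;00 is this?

Complete 10-minute blocks: 4, each 17982 frames → 71928.
Remaining 2 whole minutes in the current block: 1800 + 1 × 1798 = 3598 frames.
Within the current minute: 55 × 30 + 14 − 2 = 1662 (labels ;00/;01 skipped at this minute). Total = 71928 + 3598 + 1662 = 77188.

77188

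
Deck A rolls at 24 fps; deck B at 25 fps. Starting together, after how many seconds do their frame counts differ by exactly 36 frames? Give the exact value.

36 seconds

The gap grows by |25 − 24| = 1 frame per second.
Time for a 36-frame gap: 36 ÷ (1) = 36 s.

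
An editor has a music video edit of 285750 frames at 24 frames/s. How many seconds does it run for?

Running time = 285750 / (24) = 11906.25 s.

11906.25 seconds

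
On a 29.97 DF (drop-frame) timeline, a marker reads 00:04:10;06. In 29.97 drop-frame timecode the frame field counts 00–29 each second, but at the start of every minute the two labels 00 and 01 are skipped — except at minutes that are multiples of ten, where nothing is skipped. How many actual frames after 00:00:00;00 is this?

As if non-drop at 30 labels/s: (0 × 3600 + 4 × 60 + 10) × 30 + 6 = 7506.
Minute boundaries passed: 4; those not divisible by 10: 4 − 0 = 4; dropped labels = 2 × 4 = 8.
Actual frame index = 7506 − 8 = 7498.

7498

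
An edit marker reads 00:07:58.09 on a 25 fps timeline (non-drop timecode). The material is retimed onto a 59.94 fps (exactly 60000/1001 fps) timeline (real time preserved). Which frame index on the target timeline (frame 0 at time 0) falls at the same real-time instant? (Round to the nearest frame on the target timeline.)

Source frame index: (0×3600 + 7×60 + 58) × 25 + 9 = 11959.
Real time: 11959 / (25) = 11959/25 s.
Target frame: (11959/25) × (60000/1001) = 28701600/1001 ≈ 28672.927 → 28673.

frame 28673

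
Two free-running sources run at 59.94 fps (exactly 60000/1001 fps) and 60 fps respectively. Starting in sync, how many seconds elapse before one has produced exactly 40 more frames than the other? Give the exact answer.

2002/3 seconds

The gap grows by |60 − 60000/1001| = 60/1001 frames per second.
Time for a 40-frame gap: 40 ÷ (60/1001) = 2002/3 s.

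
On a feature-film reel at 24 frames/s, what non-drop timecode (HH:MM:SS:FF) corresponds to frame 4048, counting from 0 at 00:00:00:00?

00:02:48:16

4048 ÷ 24 = 168 full seconds, remainder 16 frames.
168 s = 0 h 2 min 48 s.
Timecode: 00:02:48:16.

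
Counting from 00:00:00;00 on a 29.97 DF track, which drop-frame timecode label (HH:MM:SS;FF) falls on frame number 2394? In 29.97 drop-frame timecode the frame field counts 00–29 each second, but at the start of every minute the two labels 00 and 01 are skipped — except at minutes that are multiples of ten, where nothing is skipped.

Each 10-minute DF block holds 10 × 60 × 30 − 9 × 2 = 17982 frames. 2394 ÷ 17982 → 0 full blocks, remainder 2394.
Within the partial block the first minute is 1800 frames and each further minute 1798, so 1 further minute boundary passed. Total skipped labels = 18 × 0 + 2 × 1 = 2.
Non-drop label index = 2394 + 2 = 2396; at 30 labels/s that is 00:01:19:26, i.e. DF 00:01:19;26.

00:01:19;26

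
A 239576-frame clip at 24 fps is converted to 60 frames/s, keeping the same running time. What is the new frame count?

Frames at target rate = 239576 × (60) / (24) = 598940.

598940 frames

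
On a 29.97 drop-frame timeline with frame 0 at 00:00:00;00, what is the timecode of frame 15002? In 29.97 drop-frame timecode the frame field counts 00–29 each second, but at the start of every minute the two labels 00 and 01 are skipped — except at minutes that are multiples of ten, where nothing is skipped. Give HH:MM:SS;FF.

00:08:20;18

Each 10-minute DF block holds 10 × 60 × 30 − 9 × 2 = 17982 frames. 15002 ÷ 17982 → 0 full blocks, remainder 15002.
Within the partial block the first minute is 1800 frames and each further minute 1798, so 8 further minute boundaries passed. Total skipped labels = 18 × 0 + 2 × 8 = 16.
Non-drop label index = 15002 + 16 = 15018; at 30 labels/s that is 00:08:20:18, i.e. DF 00:08:20;18.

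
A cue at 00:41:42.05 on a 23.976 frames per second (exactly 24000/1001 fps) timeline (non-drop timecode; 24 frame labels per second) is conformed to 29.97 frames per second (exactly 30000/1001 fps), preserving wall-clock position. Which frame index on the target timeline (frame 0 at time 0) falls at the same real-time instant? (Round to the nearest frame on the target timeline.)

frame 75066

Source frame index: (0×3600 + 41×60 + 42) × 24 + 5 = 60053.
Real time: 60053 / (24000/1001) = 60113053/24000 s.
Target frame: (60113053/24000) × (30000/1001) = 300265/4 ≈ 75066.250 → 75066.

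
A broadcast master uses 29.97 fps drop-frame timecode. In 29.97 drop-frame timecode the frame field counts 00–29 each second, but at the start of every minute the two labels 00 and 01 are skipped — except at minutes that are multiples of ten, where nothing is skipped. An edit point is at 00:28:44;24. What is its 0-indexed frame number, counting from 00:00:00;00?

51692

As if non-drop at 30 labels/s: (0 × 3600 + 28 × 60 + 44) × 30 + 24 = 51744.
Minute boundaries passed: 28; those not divisible by 10: 28 − 2 = 26; dropped labels = 2 × 26 = 52.
Actual frame index = 51744 − 52 = 51692.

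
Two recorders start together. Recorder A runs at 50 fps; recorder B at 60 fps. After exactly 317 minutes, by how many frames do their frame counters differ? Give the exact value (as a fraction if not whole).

317 min = 19020 s.
A emits 50 × 19020 = 951000 frames; B emits 60 × 19020 = 1141200.
Difference = 190200 frames; B is ahead of A.

190200 frames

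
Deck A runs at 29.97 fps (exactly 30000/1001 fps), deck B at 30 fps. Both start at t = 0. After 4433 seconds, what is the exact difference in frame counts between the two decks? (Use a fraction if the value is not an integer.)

930/7 frames

A emits 30000/1001 × 4433 = 930000/7 frames; B emits 30 × 4433 = 132990.
Difference = 930/7 frames (≈ 132.8571); B is ahead of A.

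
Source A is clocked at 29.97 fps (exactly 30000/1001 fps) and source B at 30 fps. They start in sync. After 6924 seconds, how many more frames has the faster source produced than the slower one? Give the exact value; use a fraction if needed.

A emits 30000/1001 × 6924 = 207720000/1001 frames; B emits 30 × 6924 = 207720.
Difference = 207720/1001 frames (≈ 207.5125); B is ahead of A.

207720/1001 frames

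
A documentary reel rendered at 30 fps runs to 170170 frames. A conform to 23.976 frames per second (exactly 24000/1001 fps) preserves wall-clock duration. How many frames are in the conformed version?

136000 frames

Target frames = source frames × (target rate / source rate) = 170170 × (24000/1001)/(30) = 170170 × 800/1001 = 136000.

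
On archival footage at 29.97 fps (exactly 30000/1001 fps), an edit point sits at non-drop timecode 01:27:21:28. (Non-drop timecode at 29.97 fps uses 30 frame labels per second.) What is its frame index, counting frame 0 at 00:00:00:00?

Total seconds to the label: (1 × 3600 + 27 × 60 + 21) = 5241.
Frame index = 5241 × 30 + 28 = 157258.

157258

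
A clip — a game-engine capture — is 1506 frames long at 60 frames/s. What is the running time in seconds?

Running time = 1506 / (60) = 25.1 s.

25.1 seconds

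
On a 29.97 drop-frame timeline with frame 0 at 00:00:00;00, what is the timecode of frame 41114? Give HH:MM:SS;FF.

Ten DF minutes hold 17982 frames, so frame 41114 lies in block 2 (frames 35964–53945) with 5150 frames into that block.
The block's first minute is 1800 frames and the rest 1798 each; 5150 frames reaches minute 2, so 2 × 18 + 2 × 2 = 40 labels have been skipped so far.
Adding those back, label number 41114 + 40 = 41154 at 30 labels/s is 1371 s + 24 f = 0 h 22 min 51 s frame 24, i.e. 00:22:51;24.

00:22:51;24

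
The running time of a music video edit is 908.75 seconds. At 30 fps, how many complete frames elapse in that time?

Frames = 908.75 × 30 = 54525/2 ≈ 27262.5000.
Complete frames: 27262.

27262 frames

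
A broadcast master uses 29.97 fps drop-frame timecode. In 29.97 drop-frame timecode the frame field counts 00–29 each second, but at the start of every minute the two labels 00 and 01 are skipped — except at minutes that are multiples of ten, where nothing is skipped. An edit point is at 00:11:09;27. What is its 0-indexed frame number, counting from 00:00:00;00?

20077

Complete 10-minute blocks: 1, each 17982 frames → 17982.
Remaining 1 whole minute in the current block: 1800 + 0 × 1798 = 1800 frames.
Within the current minute: 9 × 30 + 27 − 2 = 295 (labels ;00/;01 skipped at this minute). Total = 17982 + 1800 + 295 = 20077.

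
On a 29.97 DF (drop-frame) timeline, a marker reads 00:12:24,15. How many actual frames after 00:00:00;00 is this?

Complete 10-minute blocks: 1, each 17982 frames → 17982.
Remaining 2 whole minutes in the current block: 1800 + 1 × 1798 = 3598 frames.
Within the current minute: 24 × 30 + 15 − 2 = 733 (labels ;00/;01 skipped at this minute). Total = 17982 + 3598 + 733 = 22313.

22313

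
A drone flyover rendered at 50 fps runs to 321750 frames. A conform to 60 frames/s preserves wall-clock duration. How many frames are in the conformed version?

Target frames = source frames × (target rate / source rate) = 321750 × (60)/(50) = 321750 × 6/5 = 386100.

386100 frames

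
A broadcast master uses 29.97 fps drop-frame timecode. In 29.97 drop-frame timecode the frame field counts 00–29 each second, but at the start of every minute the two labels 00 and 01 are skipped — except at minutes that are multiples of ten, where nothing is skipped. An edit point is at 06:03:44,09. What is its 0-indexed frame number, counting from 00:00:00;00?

Complete 10-minute blocks: 36, each 17982 frames → 647352.
Remaining 3 whole minutes in the current block: 1800 + 2 × 1798 = 5396 frames.
Within the current minute: 44 × 30 + 9 − 2 = 1327 (labels ;00/;01 skipped at this minute). Total = 647352 + 5396 + 1327 = 654075.

654075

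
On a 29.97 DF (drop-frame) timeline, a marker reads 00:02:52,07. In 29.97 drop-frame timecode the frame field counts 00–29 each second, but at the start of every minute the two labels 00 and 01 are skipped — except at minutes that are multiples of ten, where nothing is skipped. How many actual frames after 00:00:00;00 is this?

5163

Complete 10-minute blocks: 0, each 17982 frames → 0.
Remaining 2 whole minutes in the current block: 1800 + 1 × 1798 = 3598 frames.
Within the current minute: 52 × 30 + 7 − 2 = 1565 (labels ;00/;01 skipped at this minute). Total = 0 + 3598 + 1565 = 5163.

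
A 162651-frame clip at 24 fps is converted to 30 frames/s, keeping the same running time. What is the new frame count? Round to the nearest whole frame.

Frames at target rate = 162651 × (30) / (24) = 813255/4 ≈ 203313.750.
Nearest whole frame: 203314.

203314 frames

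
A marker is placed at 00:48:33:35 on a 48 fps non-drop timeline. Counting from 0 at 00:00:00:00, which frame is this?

139859

Total seconds to the label: (0 × 3600 + 48 × 60 + 33) = 2913.
Frame index = 2913 × 48 + 35 = 139859.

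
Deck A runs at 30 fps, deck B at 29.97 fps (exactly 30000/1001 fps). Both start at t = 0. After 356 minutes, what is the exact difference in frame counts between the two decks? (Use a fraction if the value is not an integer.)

356 min = 21360 s.
A emits 30 × 21360 = 640800 frames; B emits 30000/1001 × 21360 = 640800000/1001.
Difference = 640800/1001 frames (≈ 640.1598); B is behind A.

640800/1001 frames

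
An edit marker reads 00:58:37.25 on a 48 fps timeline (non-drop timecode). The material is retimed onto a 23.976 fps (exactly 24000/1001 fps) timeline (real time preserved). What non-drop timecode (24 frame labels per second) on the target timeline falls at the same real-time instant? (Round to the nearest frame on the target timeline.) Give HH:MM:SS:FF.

00:58:34:00

Source frame index: (0×3600 + 58×60 + 37) × 48 + 25 = 168841.
Real time: 168841 / (48) = 168841/48 s.
Target frame: (168841/48) × (24000/1001) = 84420500/1001 ≈ 84336.164 → 84336.
At 24 labels/s: frame 84336 → 00:58:34:00.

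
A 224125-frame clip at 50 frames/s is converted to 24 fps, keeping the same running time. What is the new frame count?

Target frames = source frames × (target rate / source rate) = 224125 × (24)/(50) = 224125 × 12/25 = 107580.

107580 frames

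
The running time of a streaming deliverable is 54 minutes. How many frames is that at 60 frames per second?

194400 frames

54 min = 3240 s.
Frames = 3240 × 60 = 194400.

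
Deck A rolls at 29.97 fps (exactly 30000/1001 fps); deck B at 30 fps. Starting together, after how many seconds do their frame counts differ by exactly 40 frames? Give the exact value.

4004/3 seconds

The gap grows by |30 − 30000/1001| = 30/1001 frames per second.
Time for a 40-frame gap: 40 ÷ (30/1001) = 4004/3 s.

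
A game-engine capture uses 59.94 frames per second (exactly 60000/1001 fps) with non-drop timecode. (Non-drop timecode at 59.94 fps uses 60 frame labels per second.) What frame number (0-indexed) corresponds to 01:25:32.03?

frame 307923

Total seconds to the label: (1 × 3600 + 25 × 60 + 32) = 5132.
Frame index = 5132 × 60 + 3 = 307923.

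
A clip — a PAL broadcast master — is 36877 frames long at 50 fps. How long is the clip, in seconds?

Running time = 36877 / (50) = 737.54 s.

737.54 seconds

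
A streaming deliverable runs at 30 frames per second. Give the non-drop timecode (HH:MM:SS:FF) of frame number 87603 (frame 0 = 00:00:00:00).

87603 ÷ 30 = 2920 full seconds, remainder 3 frames.
2920 s = 0 h 48 min 40 s.
Timecode: 00:48:40:03.

00:48:40:03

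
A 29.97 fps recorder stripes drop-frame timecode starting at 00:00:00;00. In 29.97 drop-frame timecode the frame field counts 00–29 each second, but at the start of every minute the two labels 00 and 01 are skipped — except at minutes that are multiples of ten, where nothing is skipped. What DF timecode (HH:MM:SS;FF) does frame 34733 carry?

Ten DF minutes hold 17982 frames, so frame 34733 lies in block 1 (frames 17982–35963) with 16751 frames into that block.
The block's first minute is 1800 frames and the rest 1798 each; 16751 frames reaches minute 9, so 1 × 18 + 9 × 2 = 36 labels have been skipped so far.
Adding those back, label number 34733 + 36 = 34769 at 30 labels/s is 1158 s + 29 f = 0 h 19 min 18 s frame 29, i.e. 00:19:18;29.

00:19:18;29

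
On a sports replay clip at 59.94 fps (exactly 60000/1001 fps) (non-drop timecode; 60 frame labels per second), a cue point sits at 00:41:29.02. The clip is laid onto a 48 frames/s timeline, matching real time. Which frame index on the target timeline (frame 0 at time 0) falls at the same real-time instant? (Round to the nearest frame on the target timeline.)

frame 119593

Source frame index: (0×3600 + 41×60 + 29) × 60 + 2 = 149342.
Real time: 149342 / (60000/1001) = 74745671/30000 s.
Target frame: (74745671/30000) × (48) = 74745671/625 ≈ 119593.074 → 119593.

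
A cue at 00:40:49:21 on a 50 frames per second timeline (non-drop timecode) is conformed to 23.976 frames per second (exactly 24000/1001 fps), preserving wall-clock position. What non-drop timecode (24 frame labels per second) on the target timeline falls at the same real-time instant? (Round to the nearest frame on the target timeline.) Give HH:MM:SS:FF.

Source frame index: (0×3600 + 40×60 + 49) × 50 + 21 = 122471.
Real time: 122471 / (50) = 122471/50 s.
Target frame: (122471/50) × (24000/1001) = 58786080/1001 ≈ 58727.353 → 58727.
At 24 labels/s: frame 58727 → 00:40:46:23.

00:40:46:23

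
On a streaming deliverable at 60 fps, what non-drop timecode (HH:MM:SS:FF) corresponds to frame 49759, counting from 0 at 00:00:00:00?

49759 ÷ 60 = 829 full seconds, remainder 19 frames.
829 s = 0 h 13 min 49 s.
Timecode: 00:13:49:19.

00:13:49:19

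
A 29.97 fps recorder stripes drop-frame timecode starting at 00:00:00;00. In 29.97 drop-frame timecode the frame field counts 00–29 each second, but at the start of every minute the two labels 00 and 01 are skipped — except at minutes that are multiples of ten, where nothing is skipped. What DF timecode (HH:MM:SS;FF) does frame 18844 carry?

00:10:28;22

Ten DF minutes hold 17982 frames, so frame 18844 lies in block 1 (frames 17982–35963) with 862 frames into that block.
The block's first minute is 1800 frames and the rest 1798 each; 862 frames reaches minute 0, so 1 × 18 + 0 × 2 = 18 labels have been skipped so far.
Adding those back, label number 18844 + 18 = 18862 at 30 labels/s is 628 s + 22 f = 0 h 10 min 28 s frame 22, i.e. 00:10:28;22.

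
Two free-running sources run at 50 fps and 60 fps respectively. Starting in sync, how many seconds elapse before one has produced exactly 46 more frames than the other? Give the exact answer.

The gap grows by |60 − 50| = 10 frames per second.
Time for a 46-frame gap: 46 ÷ (10) = 4.6 s.

4.6 seconds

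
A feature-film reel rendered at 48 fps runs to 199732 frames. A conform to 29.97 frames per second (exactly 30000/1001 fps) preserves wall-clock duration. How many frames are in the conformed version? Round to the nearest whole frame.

124708 frames

Frames at target rate = 199732 × (30000/1001) / (48) = 9602500/77 ≈ 124707.792.
Nearest whole frame: 124708.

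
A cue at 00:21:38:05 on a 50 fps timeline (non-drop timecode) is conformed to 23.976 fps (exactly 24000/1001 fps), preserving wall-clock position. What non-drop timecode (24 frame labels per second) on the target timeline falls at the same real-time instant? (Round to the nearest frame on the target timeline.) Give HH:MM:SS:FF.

Source frame index: (0×3600 + 21×60 + 38) × 50 + 5 = 64905.
Real time: 64905 / (50) = 12981/10 s.
Target frame: (12981/10) × (24000/1001) = 31154400/1001 ≈ 31123.277 → 31123.
At 24 labels/s: frame 31123 → 00:21:36:19.

00:21:36:19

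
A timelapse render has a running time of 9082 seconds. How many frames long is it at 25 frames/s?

Frames = 9082 × 25 = 227050.

227050 frames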